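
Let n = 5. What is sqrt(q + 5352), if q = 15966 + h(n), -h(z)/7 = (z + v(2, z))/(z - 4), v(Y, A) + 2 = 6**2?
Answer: sqrt(21045) ≈ 145.07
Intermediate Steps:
v(Y, A) = 34 (v(Y, A) = -2 + 6**2 = -2 + 36 = 34)
h(z) = -7*(34 + z)/(-4 + z) (h(z) = -7*(z + 34)/(z - 4) = -7*(34 + z)/(-4 + z))
q = 15693 (q = 15966 + 7*(-34 - 1*5)/(-4 + 5) = 15966 + 7*(-34 - 5)/1 = 15966 + 7*1*(-39) = 15966 - 273 = 15693)
sqrt(q + 5352) = sqrt(15693 + 5352) = sqrt(21045)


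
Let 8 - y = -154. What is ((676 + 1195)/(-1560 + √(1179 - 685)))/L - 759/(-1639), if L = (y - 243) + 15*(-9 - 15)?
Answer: 954767663/2049704643 + 1871*√494/1072999746 ≈ 0.46585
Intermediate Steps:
y = 162 (y = 8 - 1*(-154) = 8 + 154 = 162)
L = -441 (L = (162 - 243) + 15*(-9 - 15) = -81 + 15*(-24) = -81 - 360 = -441)
((676 + 1195)/(-1560 + √(1179 - 685)))/L - 759/(-1639) = ((676 + 1195)/(-1560 + √(1179 - 685)))/(-441) - 759/(-1639) = (1871/(-1560 + √494))*(-1/441) - 759*(-1/1639) = -1871/(441*(-1560 + √494)) + 69/149 = 69/149 - 1871/(441*(-1560 + √494))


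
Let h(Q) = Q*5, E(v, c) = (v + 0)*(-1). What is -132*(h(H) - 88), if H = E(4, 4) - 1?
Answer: 14916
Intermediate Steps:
E(v, c) = -v (E(v, c) = v*(-1) = -v)
H = -5 (H = -1*4 - 1 = -4 - 1 = -5)
h(Q) = 5*Q
-132*(h(H) - 88) = -132*(5*(-5) - 88) = -132*(-25 - 88) = -132*(-113) = 14916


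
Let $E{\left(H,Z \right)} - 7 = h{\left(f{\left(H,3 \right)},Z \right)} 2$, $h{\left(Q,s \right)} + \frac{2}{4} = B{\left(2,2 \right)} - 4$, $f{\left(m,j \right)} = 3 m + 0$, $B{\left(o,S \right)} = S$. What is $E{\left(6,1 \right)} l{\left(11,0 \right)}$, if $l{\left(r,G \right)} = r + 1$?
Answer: $24$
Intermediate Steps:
$l{\left(r,G \right)} = 1 + r$
$f{\left(m,j \right)} = 3 m$
$h{\left(Q,s \right)} = - \frac{5}{2}$ ($h{\left(Q,s \right)} = - \frac{1}{2} + \left(2 - 4\right) = - \frac{1}{2} - 2 = - \frac{5}{2}$)
$E{\left(H,Z \right)} = 2$ ($E{\left(H,Z \right)} = 7 - 5 = 2$)
$E{\left(6,1 \right)} l{\left(11,0 \right)} = 2 \left(1 + 11\right) = 2 \cdot 12 = 24$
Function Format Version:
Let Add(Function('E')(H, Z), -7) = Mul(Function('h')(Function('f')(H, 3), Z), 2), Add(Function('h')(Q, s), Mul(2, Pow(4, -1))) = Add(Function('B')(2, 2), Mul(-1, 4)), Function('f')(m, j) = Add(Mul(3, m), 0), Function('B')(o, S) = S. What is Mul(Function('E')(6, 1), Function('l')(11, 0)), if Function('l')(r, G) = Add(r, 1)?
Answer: 24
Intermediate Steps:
Function('l')(r, G) = Add(1, r)
Function('f')(m, j) = Mul(3, m)
Function('h')(Q, s) = Rational(-5, 2) (Function('h')(Q, s) = Add(Rational(-1, 2), Add(2, Mul(-1, 4))) = Add(Rational(-1, 2), Add(2, -4)) = Add(Rational(-1, 2), -2) = Rational(-5, 2))
Function('E')(H, Z) = 2 (Function('E')(H, Z) = Add(7, Mul(Rational(-5, 2), 2)) = Add(7, -5) = 2)
Mul(Function('E')(6, 1), Function('l')(11, 0)) = Mul(2, Add(1, 11)) = Mul(2, 12) = 24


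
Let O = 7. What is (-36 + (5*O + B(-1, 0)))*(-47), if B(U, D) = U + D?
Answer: 94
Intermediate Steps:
B(U, D) = D + U
(-36 + (5*O + B(-1, 0)))*(-47) = (-36 + (5*7 + (0 - 1)))*(-47) = (-36 + (35 - 1))*(-47) = (-36 + 34)*(-47) = -2*(-47) = 94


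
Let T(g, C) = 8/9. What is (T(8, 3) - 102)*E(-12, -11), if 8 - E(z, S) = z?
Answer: -18200/9 ≈ -2022.2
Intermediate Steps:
T(g, C) = 8/9 (T(g, C) = 8*(⅑) = 8/9)
E(z, S) = 8 - z
(T(8, 3) - 102)*E(-12, -11) = (8/9 - 102)*(8 - 1*(-12)) = -910*(8 + 12)/9 = -910/9*20 = -18200/9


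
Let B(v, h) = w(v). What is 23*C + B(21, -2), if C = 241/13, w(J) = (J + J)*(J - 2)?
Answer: 15917/13 ≈ 1224.4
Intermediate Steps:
w(J) = 2*J*(-2 + J) (w(J) = (2*J)*(-2 + J) = 2*J*(-2 + J))
B(v, h) = 2*v*(-2 + v)
C = 241/13 (C = 241*(1/13) = 241/13 ≈ 18.538)
23*C + B(21, -2) = 23*(241/13) + 2*21*(-2 + 21) = 5543/13 + 2*21*19 = 5543/13 + 798 = 15917/13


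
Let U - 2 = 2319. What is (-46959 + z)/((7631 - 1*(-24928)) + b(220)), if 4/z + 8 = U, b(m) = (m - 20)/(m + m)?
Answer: -1194777793/828410202 ≈ -1.4423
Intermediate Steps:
b(m) = (-20 + m)/(2*m) (b(m) = (-20 + m)/((2*m)) = (-20 + m)*(1/(2*m)) = (-20 + m)/(2*m))
U = 2321 (U = 2 + 2319 = 2321)
z = 4/2313 (z = 4/(-8 + 2321) = 4/2313 ≈ 0.0017294)
(-46959 + z)/((7631 - 1*(-24928)) + b(220)) = (-46959 + 4/2313)/((7631 - 1*(-24928)) + (½)*(-20 + 220)/220) = -108616163/(2313*((7631 + 24928) + (½)*(1/220)*200)) = -108616163/(2313*(32559 + 5/11)) = -108616163/(2313*358154/11) = -108616163/2313*11/358154 = -1194777793/828410202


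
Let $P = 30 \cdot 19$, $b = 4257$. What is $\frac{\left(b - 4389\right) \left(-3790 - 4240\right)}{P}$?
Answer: $\frac{35332}{19} \approx 1859.6$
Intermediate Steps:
$P = 570$
$\frac{\left(b - 4389\right) \left(-3790 - 4240\right)}{P} = \frac{\left(4257 - 4389\right) \left(-3790 - 4240\right)}{570} = \left(-132\right) \left(-8030\right) \frac{1}{570} = 1059960 \cdot \frac{1}{570} = \frac{35332}{19}$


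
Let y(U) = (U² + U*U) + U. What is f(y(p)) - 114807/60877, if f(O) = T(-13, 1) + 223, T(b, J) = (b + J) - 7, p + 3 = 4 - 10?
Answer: 12304101/60877 ≈ 202.11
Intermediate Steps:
p = -9 (p = -3 + (4 - 10) = -3 - 6 = -9)
y(U) = U + 2*U² (y(U) = (U² + U²) + U = 2*U² + U = U + 2*U²)
T(b, J) = -7 + J + b (T(b, J) = (J + b) - 7 = -7 + J + b)
f(O) = 204 (f(O) = (-7 + 1 - 13) + 223 = -19 + 223 = 204)
f(y(p)) - 114807/60877 = 204 - 114807/60877 = 12304101/60877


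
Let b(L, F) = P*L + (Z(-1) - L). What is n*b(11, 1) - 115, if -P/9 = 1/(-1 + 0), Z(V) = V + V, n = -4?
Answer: -459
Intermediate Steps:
Z(V) = 2*V
P = 9 (P = -9/(-1 + 0) = -9/(-1) = -9*(-1) = 9)
b(L, F) = -2 + 8*L (b(L, F) = 9*L + (2*(-1) - L) = 9*L + (-2 - L) = -2 + 8*L)
n*b(11, 1) - 115 = -4*(-2 + 8*11) - 115 = -4*(-2 + 88) - 115 = -4*86 - 115 = -344 - 115 = -459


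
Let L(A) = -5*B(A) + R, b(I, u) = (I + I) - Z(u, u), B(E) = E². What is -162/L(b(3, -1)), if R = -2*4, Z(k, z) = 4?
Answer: 81/14 ≈ 5.7857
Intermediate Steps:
R = -8
b(I, u) = -4 + 2*I (b(I, u) = (I + I) - 1*4 = 2*I - 4 = -4 + 2*I)
L(A) = -8 - 5*A² (L(A) = -5*A² - 8 = -8 - 5*A²)
-162/L(b(3, -1)) = -162/(-8 - 5*(-4 + 2*3)²) = -162/(-8 - 5*(-4 + 6)²) = -162/(-8 - 5*2²) = -162/(-8 - 5*4) = -162/(-8 - 20) = -162/(-28) = -162*(-1/28) = 81/14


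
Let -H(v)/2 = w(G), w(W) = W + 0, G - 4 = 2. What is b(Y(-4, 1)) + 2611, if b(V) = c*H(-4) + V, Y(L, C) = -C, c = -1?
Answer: 2622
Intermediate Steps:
G = 6 (G = 4 + 2 = 6)
w(W) = W
H(v) = -12 (H(v) = -2*6 = -12)
b(V) = 12 + V (b(V) = -1*(-12) + V = 12 + V)
b(Y(-4, 1)) + 2611 = (12 - 1*1) + 2611 = (12 - 1) + 2611 = 11 + 2611 = 2622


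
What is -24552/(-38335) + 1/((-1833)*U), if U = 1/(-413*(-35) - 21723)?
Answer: 29420236/6388005 ≈ 4.6055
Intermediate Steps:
U = -1/7268 (U = 1/(14455 - 21723) = 1/(-7268) = -1/7268 ≈ -0.00013759)
-24552/(-38335) + 1/((-1833)*U) = -24552/(-38335) + 1/((-1833)*(-1/7268)) = -24552*(-1/38335) - 1/1833*(-7268) = 2232/3485 + 7268/1833 = 29420236/6388005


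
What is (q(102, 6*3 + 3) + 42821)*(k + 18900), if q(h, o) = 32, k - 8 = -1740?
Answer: 735700304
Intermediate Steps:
k = -1732 (k = 8 - 1740 = -1732)
(q(102, 6*3 + 3) + 42821)*(k + 18900) = (32 + 42821)*(-1732 + 18900) = 42853*17168 = 735700304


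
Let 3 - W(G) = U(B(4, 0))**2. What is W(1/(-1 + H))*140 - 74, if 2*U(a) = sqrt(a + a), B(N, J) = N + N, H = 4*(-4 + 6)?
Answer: -214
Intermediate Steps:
H = 8 (H = 4*2 = 8)
B(N, J) = 2*N
U(a) = sqrt(2)*sqrt(a)/2 (U(a) = sqrt(a + a)/2 = sqrt(2*a)/2 = (sqrt(2)*sqrt(a))/2 = sqrt(2)*sqrt(a)/2)
W(G) = -1 (W(G) = 3 - (sqrt(2)*sqrt(2*4)/2)**2 = 3 - (sqrt(2)*sqrt(8)/2)**2 = 3 - (sqrt(2)*(2*sqrt(2))/2)**2 = 3 - 1*2**2 = 3 - 1*4 = 3 - 4 = -1)
W(1/(-1 + H))*140 - 74 = -1*140 - 74 = -140 - 74 = -214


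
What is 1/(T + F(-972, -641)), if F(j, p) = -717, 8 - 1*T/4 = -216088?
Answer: 1/863667 ≈ 1.1579e-6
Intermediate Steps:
T = 864384 (T = 32 - 4*(-216088) = 32 + 864352 = 864384)
1/(T + F(-972, -641)) = 1/(864384 - 717) = 1/863667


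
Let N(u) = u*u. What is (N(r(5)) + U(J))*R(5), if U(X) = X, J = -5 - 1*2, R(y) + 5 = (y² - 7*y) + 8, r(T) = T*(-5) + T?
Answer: -2751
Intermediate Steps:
r(T) = -4*T (r(T) = -5*T + T = -4*T)
R(y) = 3 + y² - 7*y (R(y) = -5 + ((y² - 7*y) + 8) = -5 + (8 + y² - 7*y) = 3 + y² - 7*y)
N(u) = u²
J = -7 (J = -5 - 2 = -7)
(N(r(5)) + U(J))*R(5) = ((-4*5)² - 7)*(3 + 5² - 7*5) = ((-20)² - 7)*(3 + 25 - 35) = (400 - 7)*(-7) = 393*(-7) = -2751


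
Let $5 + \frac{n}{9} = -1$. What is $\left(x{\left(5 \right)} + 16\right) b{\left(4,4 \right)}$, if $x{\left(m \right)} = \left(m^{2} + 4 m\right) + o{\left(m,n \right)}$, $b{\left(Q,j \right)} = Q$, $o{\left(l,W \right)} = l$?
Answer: $264$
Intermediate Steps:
$n = -54$ ($n = -45 + 9 \left(-1\right) = -45 - 9 = -54$)
$x{\left(m \right)} = m^{2} + 5 m$ ($x{\left(m \right)} = \left(m^{2} + 4 m\right) + m = m^{2} + 5 m$)
$\left(x{\left(5 \right)} + 16\right) b{\left(4,4 \right)} = \left(5 \left(5 + 5\right) + 16\right) 4 = \left(5 \cdot 10 + 16\right) 4 = \left(50 + 16\right) 4 = 66 \cdot 4 = 264$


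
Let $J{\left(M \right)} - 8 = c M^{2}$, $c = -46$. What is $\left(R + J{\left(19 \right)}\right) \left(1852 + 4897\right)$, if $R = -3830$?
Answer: $-137868572$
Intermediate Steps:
$J{\left(M \right)} = 8 - 46 M^{2}$
$\left(R + J{\left(19 \right)}\right) \left(1852 + 4897\right) = \left(-3830 + \left(8 - 46 \cdot 19^{2}\right)\right) \left(1852 + 4897\right) = \left(-3830 + \left(8 - 16606\right)\right) 6749 = \left(-3830 - 16598\right) 6749 = \left(-20428\right) 6749 = -137868572$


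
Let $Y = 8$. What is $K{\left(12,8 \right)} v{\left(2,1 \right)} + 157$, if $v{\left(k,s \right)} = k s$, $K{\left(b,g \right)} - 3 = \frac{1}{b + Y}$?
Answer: $\frac{1631}{10} \approx 163.1$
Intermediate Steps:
$K{\left(b,g \right)} = 3 + \frac{1}{8 + b}$ ($K{\left(b,g \right)} = 3 + \frac{1}{b + 8} = 3 + \frac{1}{8 + b}$)
$K{\left(12,8 \right)} v{\left(2,1 \right)} + 157 = \frac{25 + 3 \cdot 12}{8 + 12} \cdot 2 \cdot 1 + 157 = \frac{25 + 36}{20} \cdot 2 + 157 = \frac{1}{20} \cdot 61 \cdot 2 + 157 = \frac{61}{20} \cdot 2 + 157 = \frac{61}{10} + 157 = \frac{1631}{10}$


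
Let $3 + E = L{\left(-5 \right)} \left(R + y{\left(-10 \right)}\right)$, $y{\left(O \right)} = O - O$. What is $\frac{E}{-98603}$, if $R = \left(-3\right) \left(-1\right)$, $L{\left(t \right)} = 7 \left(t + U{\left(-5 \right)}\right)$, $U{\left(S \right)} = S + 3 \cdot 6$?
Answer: $- \frac{165}{98603} \approx -0.0016734$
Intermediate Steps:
$U{\left(S \right)} = 18 + S$ ($U{\left(S \right)} = S + 18 = 18 + S$)
$L{\left(t \right)} = 91 + 7 t$ ($L{\left(t \right)} = 7 \left(t + \left(18 - 5\right)\right) = 7 \left(t + 13\right) = 7 \left(13 + t\right) = 91 + 7 t$)
$y{\left(O \right)} = 0$
$R = 3$
$E = 165$ ($E = -3 + \left(91 + 7 \left(-5\right)\right) \left(3 + 0\right) = -3 + \left(91 - 35\right) 3 = -3 + 56 \cdot 3 = -3 + 168 = 165$)
$\frac{E}{-98603} = \frac{165}{-98603} = 165 \left(- \frac{1}{98603}\right) = - \frac{165}{98603}$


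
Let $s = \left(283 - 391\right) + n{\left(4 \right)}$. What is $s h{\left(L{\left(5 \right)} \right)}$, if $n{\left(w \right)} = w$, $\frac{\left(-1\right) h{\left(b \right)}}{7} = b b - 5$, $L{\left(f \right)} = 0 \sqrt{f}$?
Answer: $-3640$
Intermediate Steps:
$L{\left(f \right)} = 0$
$h{\left(b \right)} = 35 - 7 b^{2}$ ($h{\left(b \right)} = - 7 \left(b b - 5\right) = - 7 \left(b^{2} - 5\right) = - 7 \left(-5 + b^{2}\right) = 35 - 7 b^{2}$)
$s = -104$ ($s = \left(283 - 391\right) + 4 = -108 + 4 = -104$)
$s h{\left(L{\left(5 \right)} \right)} = - 104 \left(35 - 7 \cdot 0^{2}\right) = - 104 \left(35 - 0\right) = - 104 \left(35 + 0\right) = \left(-104\right) 35 = -3640$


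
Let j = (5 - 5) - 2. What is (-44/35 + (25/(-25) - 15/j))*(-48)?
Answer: -8808/35 ≈ -251.66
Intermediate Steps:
j = -2 (j = 0 - 2 = -2)
(-44/35 + (25/(-25) - 15/j))*(-48) = (-44/35 + (25/(-25) - 15/(-2)))*(-48) = (-44*1/35 + (25*(-1/25) - 15*(-1/2)))*(-48) = (-44/35 + (-1 + 15/2))*(-48) = (-44/35 + 13/2)*(-48) = (367/70)*(-48) = -8808/35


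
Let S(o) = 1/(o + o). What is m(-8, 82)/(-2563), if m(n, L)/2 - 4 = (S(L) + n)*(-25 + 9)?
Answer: -10816/105083 ≈ -0.10293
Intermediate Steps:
S(o) = 1/(2*o)
m(n, L) = 8 - 32*n - 16/L (m(n, L) = 8 + 2*((1/(2*L) + n)*(-25 + 9)) = 8 + 2*((n + 1/(2*L))*(-16)) = 8 + 2*(-16*n - 8/L) = 8 + (-32*n - 16/L) = 8 - 32*n - 16/L)
m(-8, 82)/(-2563) = (8 - 32*(-8) - 16/82)/(-2563) = (8 + 256 - 16*1/82)*(-1/2563) = (8 + 256 - 8/41)*(-1/2563) = (10816/41)*(-1/2563) = -10816/105083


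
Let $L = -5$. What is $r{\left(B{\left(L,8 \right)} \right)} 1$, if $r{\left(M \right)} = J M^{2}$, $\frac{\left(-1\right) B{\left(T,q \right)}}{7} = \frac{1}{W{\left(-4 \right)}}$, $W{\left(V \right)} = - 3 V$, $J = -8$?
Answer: $- \frac{49}{18} \approx -2.7222$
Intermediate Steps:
$B{\left(T,q \right)} = - \frac{7}{12}$ ($B{\left(T,q \right)} = - \frac{7}{\left(-3\right) \left(-4\right)} = - \frac{7}{12}$)
$r{\left(M \right)} = - 8 M^{2}$
$r{\left(B{\left(L,8 \right)} \right)} 1 = - 8 \left(- \frac{7}{12}\right)^{2} \cdot 1 = \left(-8\right) \frac{49}{144} \cdot 1 = \left(- \frac{49}{18}\right) 1 = - \frac{49}{18}$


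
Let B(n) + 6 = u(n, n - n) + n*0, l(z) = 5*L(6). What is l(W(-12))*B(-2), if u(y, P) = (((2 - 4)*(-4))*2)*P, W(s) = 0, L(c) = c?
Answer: -180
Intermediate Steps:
l(z) = 30 (l(z) = 5*6 = 30)
u(y, P) = 16*P (u(y, P) = (-2*(-4)*2)*P = (8*2)*P = 16*P)
B(n) = -6 (B(n) = -6 + (16*(n - n) + n*0) = -6 + (16*0 + 0) = -6 + (0 + 0) = -6 + 0 = -6)
l(W(-12))*B(-2) = 30*(-6) = -180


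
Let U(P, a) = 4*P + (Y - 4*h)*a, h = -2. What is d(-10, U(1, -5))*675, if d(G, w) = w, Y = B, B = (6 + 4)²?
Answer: -361800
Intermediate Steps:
B = 100 (B = 10² = 100)
Y = 100
U(P, a) = 4*P + 108*a (U(P, a) = 4*P + (100 - 4*(-2))*a = 4*P + (100 + 8)*a = 4*P + 108*a)
d(-10, U(1, -5))*675 = (4*1 + 108*(-5))*675 = (4 - 540)*675 = -536*675 = -361800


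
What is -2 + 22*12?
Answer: 262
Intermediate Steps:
-2 + 22*12 = -2 + 264 = 262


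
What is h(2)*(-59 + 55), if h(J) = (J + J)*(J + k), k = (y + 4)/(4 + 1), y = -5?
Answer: -144/5 ≈ -28.800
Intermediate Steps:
k = -⅕ (k = (-5 + 4)/(4 + 1) = -1/5 = -1*⅕ = -⅕ ≈ -0.20000)
h(J) = 2*J*(-⅕ + J) (h(J) = (J + J)*(J - ⅕) = (2*J)*(-⅕ + J) = 2*J*(-⅕ + J))
h(2)*(-59 + 55) = ((⅖)*2*(-1 + 5*2))*(-59 + 55) = ((⅖)*2*(-1 + 10))*(-4) = ((⅖)*2*9)*(-4) = (36/5)*(-4) = -144/5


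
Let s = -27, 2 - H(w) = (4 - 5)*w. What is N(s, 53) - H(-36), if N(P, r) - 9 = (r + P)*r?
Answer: 1421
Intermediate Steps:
H(w) = 2 + w (H(w) = 2 - (4 - 5)*w = 2 - (-1)*w = 2 + w)
N(P, r) = 9 + r*(P + r) (N(P, r) = 9 + (r + P)*r = 9 + (P + r)*r = 9 + r*(P + r))
N(s, 53) - H(-36) = (9 + 53² - 27*53) - (2 - 36) = (9 + 2809 - 1431) - 1*(-34) = 1387 + 34 = 1421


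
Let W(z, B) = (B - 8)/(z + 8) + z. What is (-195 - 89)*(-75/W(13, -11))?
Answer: 223650/127 ≈ 1761.0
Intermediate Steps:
W(z, B) = z + (-8 + B)/(8 + z) (W(z, B) = (-8 + B)/(8 + z) + z = z + (-8 + B)/(8 + z))
(-195 - 89)*(-75/W(13, -11)) = (-195 - 89)*(-75*(8 + 13)/(-8 - 11 + 13**2 + 8*13)) = -(-21300)/((-8 - 11 + 169 + 104)/21) = -(-21300)/((1/21)*254) = -(-21300)/254/21 = -(-21300)*21/254 = -284*(-1575/254) = 223650/127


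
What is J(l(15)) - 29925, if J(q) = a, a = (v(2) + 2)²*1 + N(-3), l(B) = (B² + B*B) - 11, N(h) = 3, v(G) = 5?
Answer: -29873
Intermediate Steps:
l(B) = -11 + 2*B² (l(B) = (B² + B²) - 11 = 2*B² - 11 = -11 + 2*B²)
a = 52 (a = (5 + 2)²*1 + 3 = 7²*1 + 3 = 49*1 + 3 = 49 + 3 = 52)
J(q) = 52
J(l(15)) - 29925 = 52 - 29925 = -29873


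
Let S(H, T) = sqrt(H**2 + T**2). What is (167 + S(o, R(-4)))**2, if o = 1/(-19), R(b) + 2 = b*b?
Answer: (3173 + sqrt(70757))**2/361 ≈ 32761.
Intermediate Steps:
R(b) = -2 + b**2 (R(b) = -2 + b*b = -2 + b**2)
o = -1/19 ≈ -0.052632
(167 + S(o, R(-4)))**2 = (167 + sqrt((-1/19)**2 + (-2 + (-4)**2)**2))**2 = (167 + sqrt(1/361 + (-2 + 16)**2))**2 = (167 + sqrt(1/361 + 14**2))**2 = (167 + sqrt(1/361 + 196))**2 = (167 + sqrt(70757/361))**2 = (167 + sqrt(70757)/19)**2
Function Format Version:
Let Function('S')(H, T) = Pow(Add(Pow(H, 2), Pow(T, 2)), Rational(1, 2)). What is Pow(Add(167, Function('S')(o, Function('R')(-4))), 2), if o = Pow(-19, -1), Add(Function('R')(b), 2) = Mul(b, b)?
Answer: Mul(Rational(1, 361), Pow(Add(3173, Pow(70757, Rational(1, 2))), 2)) ≈ 32761.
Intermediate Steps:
Function('R')(b) = Add(-2, Pow(b, 2)) (Function('R')(b) = Add(-2, Mul(b, b)) = Add(-2, Pow(b, 2)))
o = Rational(-1, 19) ≈ -0.052632
Pow(Add(167, Function('S')(o, Function('R')(-4))), 2) = Pow(Add(167, Pow(Add(Pow(Rational(-1, 19), 2), Pow(Add(-2, Pow(-4, 2)), 2)), Rational(1, 2))), 2) = Pow(Add(167, Pow(Add(Rational(1, 361), Pow(Add(-2, 16), 2)), Rational(1, 2))), 2) = Pow(Add(167, Pow(Add(Rational(1, 361), Pow(14, 2)), Rational(1, 2))), 2) = Pow(Add(167, Pow(Add(Rational(1, 361), 196), Rational(1, 2))), 2) = Pow(Add(167, Pow(Rational(70757, 361), Rational(1, 2))), 2) = Pow(Add(167, Mul(Rational(1, 19), Pow(70757, Rational(1, 2)))), 2)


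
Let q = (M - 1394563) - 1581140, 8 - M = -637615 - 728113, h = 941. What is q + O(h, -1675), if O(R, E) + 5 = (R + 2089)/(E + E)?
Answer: -539340923/335 ≈ -1.6100e+6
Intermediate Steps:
O(R, E) = -5 + (2089 + R)/(2*E) (O(R, E) = -5 + (R + 2089)/(E + E) = -5 + (2089 + R)/((2*E)) = -5 + (2089 + R)*(1/(2*E)) = -5 + (2089 + R)/(2*E))
M = 1365736 (M = 8 - (-637615 - 728113) = 8 - 1*(-1365728) = 8 + 1365728 = 1365736)
q = -1609967 (q = (1365736 - 1394563) - 1581140 = -28827 - 1581140 = -1609967)
q + O(h, -1675) = -1609967 + (1/2)*(2089 + 941 - 10*(-1675))/(-1675) = -1609967 + (1/2)*(-1/1675)*(2089 + 941 + 16750) = -1609967 + (1/2)*(-1/1675)*19780 = -1609967 - 1978/335 = -539340923/335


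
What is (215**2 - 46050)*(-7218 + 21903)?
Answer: 2569875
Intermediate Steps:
(215**2 - 46050)*(-7218 + 21903) = (46225 - 46050)*14685 = 175*14685 = 2569875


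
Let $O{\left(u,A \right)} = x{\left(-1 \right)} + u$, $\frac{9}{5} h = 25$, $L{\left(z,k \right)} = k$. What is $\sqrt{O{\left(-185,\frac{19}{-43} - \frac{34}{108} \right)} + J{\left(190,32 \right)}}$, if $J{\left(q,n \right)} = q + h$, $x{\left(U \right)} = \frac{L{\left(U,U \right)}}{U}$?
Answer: $\frac{\sqrt{179}}{3} \approx 4.4597$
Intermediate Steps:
$h = \frac{125}{9}$ ($h = \frac{5}{9} \cdot 25 = \frac{125}{9} \approx 13.889$)
$x{\left(U \right)} = 1$ ($x{\left(U \right)} = \frac{U}{U} = 1$)
$J{\left(q,n \right)} = \frac{125}{9} + q$ ($J{\left(q,n \right)} = q + \frac{125}{9} = \frac{125}{9} + q$)
$O{\left(u,A \right)} = 1 + u$
$\sqrt{O{\left(-185,\frac{19}{-43} - \frac{34}{108} \right)} + J{\left(190,32 \right)}} = \sqrt{\left(1 - 185\right) + \left(\frac{125}{9} + 190\right)} = \sqrt{-184 + \frac{1835}{9}} = \sqrt{\frac{179}{9}} = \frac{\sqrt{179}}{3}$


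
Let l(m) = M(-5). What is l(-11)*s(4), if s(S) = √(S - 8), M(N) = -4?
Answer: -8*I ≈ -8.0*I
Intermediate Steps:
s(S) = √(-8 + S)
l(m) = -4
l(-11)*s(4) = -4*√(-8 + 4) = -8*I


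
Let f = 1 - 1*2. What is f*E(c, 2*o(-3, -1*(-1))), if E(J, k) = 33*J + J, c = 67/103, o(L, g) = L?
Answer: -2278/103 ≈ -22.117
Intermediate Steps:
c = 67/103 (c = 67*(1/103) = 67/103 ≈ 0.65049)
f = -1 (f = 1 - 2 = -1)
E(J, k) = 34*J
f*E(c, 2*o(-3, -1*(-1))) = -34*67/103 = -1*2278/103 = -2278/103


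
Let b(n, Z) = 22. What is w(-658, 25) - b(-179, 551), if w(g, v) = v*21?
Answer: 503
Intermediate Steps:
w(g, v) = 21*v
w(-658, 25) - b(-179, 551) = 21*25 - 1*22 = 525 - 22 = 503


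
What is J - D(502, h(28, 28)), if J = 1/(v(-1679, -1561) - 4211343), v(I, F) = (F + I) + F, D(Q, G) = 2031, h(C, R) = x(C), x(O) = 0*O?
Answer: -8562988465/4216144 ≈ -2031.0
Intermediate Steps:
x(O) = 0
h(C, R) = 0
v(I, F) = I + 2*F
J = -1/4216144 (J = 1/((-1679 + 2*(-1561)) - 4211343) = 1/((-1679 - 3122) - 4211343) = 1/(-4801 - 4211343) = 1/(-4216144) = -1/4216144 ≈ -2.3718e-7)
J - D(502, h(28, 28)) = -1/4216144 - 1*2031 = -1/4216144 - 2031 = -8562988465/4216144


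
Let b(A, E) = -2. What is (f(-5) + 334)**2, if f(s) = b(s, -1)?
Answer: 110224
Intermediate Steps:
f(s) = -2
(f(-5) + 334)**2 = (-2 + 334)**2 = 332**2 = 110224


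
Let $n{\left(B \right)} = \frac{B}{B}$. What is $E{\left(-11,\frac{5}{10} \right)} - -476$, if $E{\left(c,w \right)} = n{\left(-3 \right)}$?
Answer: $477$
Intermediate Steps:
$n{\left(B \right)} = 1$
$E{\left(c,w \right)} = 1$
$E{\left(-11,\frac{5}{10} \right)} - -476 = 1 - -476 = 1 + 476 = 477$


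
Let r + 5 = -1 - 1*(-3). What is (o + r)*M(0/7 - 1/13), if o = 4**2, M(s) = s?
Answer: -1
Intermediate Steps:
o = 16
r = -3 (r = -5 + (-1 - 1*(-3)) = -5 + (-1 + 3) = -5 + 2 = -3)
(o + r)*M(0/7 - 1/13) = (16 - 3)*(0/7 - 1/13) = 13*(0*(1/7) - 1*1/13) = 13*(0 - 1/13) = 13*(-1/13) = -1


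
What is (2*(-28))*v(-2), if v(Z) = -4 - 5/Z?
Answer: 84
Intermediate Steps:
v(Z) = -4 - 5/Z
(2*(-28))*v(-2) = (2*(-28))*(-4 - 5/(-2)) = -56*(-4 - 5*(-1/2)) = -56*(-4 + 5/2) = -56*(-3/2) = 84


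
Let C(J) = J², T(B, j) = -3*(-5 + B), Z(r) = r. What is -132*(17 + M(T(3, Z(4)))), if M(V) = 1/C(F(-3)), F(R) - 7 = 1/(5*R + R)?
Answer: -35105268/15625 ≈ -2246.7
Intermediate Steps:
F(R) = 7 + 1/(6*R) (F(R) = 7 + 1/(5*R + R) = 7 + 1/(6*R))
T(B, j) = 15 - 3*B
M(V) = 324/15625 (M(V) = 1/((7 + (⅙)/(-3))²) = 1/((7 + (⅙)*(-⅓))²) = 1/((7 - 1/18)²) = 1/((125/18)²) = 1/(15625/324) = 324/15625)
-132*(17 + M(T(3, Z(4)))) = -132*(17 + 324/15625) = -132*265949/15625 = -35105268/15625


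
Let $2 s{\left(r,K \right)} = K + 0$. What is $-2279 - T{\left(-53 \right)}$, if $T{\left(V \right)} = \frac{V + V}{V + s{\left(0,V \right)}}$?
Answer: $- \frac{6841}{3} \approx -2280.3$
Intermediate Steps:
$s{\left(r,K \right)} = \frac{K}{2}$ ($s{\left(r,K \right)} = \frac{K + 0}{2} = \frac{K}{2}$)
$T{\left(V \right)} = \frac{4}{3}$ ($T{\left(V \right)} = \frac{V + V}{V + \frac{V}{2}} = \frac{2 V}{\frac{3}{2} V} = 2 V \frac{2}{3 V} = \frac{4}{3}$)
$-2279 - T{\left(-53 \right)} = -2279 - \frac{4}{3} = - \frac{6841}{3}$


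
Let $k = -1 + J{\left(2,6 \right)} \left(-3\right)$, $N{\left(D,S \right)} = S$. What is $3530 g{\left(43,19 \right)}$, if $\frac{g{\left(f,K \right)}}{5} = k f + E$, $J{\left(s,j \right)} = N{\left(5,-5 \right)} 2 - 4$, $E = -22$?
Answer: $30728650$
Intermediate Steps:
$J{\left(s,j \right)} = -14$ ($J{\left(s,j \right)} = \left(-5\right) 2 - 4 = -10 - 4 = -14$)
$k = 41$ ($k = -1 - -42 = -1 + 42 = 41$)
$g{\left(f,K \right)} = -110 + 205 f$ ($g{\left(f,K \right)} = 5 \left(41 f - 22\right) = 5 \left(-22 + 41 f\right) = -110 + 205 f$)
$3530 g{\left(43,19 \right)} = 3530 \left(-110 + 205 \cdot 43\right) = 3530 \left(-110 + 8815\right) = 3530 \cdot 8705 = 30728650$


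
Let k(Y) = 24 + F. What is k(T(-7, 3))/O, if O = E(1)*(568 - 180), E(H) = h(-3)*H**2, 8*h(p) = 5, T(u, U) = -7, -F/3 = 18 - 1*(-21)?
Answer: -186/485 ≈ -0.38351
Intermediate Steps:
F = -117 (F = -3*(18 - 1*(-21)) = -3*(18 + 21) = -3*39 = -117)
h(p) = 5/8 (h(p) = (1/8)*5 = 5/8)
k(Y) = -93 (k(Y) = 24 - 117 = -93)
E(H) = 5*H**2/8
O = 485/2 (O = ((5/8)*1**2)*(568 - 180) = ((5/8)*1)*388 = (5/8)*388 = 485/2 ≈ 242.50)
k(T(-7, 3))/O = -93/485/2 = -93*2/485 = -186/485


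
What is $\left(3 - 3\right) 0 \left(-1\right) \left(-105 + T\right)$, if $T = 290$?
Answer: $0$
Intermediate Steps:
$\left(3 - 3\right) 0 \left(-1\right) \left(-105 + T\right) = \left(3 - 3\right) 0 \left(-1\right) \left(-105 + 290\right) = 0 \cdot 0 \left(-1\right) 185 = 0 \left(-1\right) 185 = 0 \cdot 185 = 0$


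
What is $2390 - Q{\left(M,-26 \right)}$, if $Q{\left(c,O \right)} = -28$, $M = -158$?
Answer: $2418$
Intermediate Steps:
$2390 - Q{\left(M,-26 \right)} = 2390 - -28 = 2390 + 28 = 2418$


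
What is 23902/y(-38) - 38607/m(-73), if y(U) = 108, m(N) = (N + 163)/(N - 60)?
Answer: 7731974/135 ≈ 57274.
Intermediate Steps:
m(N) = (163 + N)/(-60 + N)
23902/y(-38) - 38607/m(-73) = 23902/108 - 38607*(-60 - 73)/(163 - 73) = 23902*(1/108) - 38607/(90/(-133)) = 11951/54 - 38607/((-1/133*90)) = 11951/54 - 38607/(-90/133) = 11951/54 - 38607*(-133/90) = 11951/54 + 1711577/30 = 7731974/135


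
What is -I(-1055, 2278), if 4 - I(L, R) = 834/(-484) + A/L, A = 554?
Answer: -1595243/255310 ≈ -6.2483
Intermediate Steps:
I(L, R) = 1385/242 - 554/L (I(L, R) = 4 - (834/(-484) + 554/L) = 4 - (834*(-1/484) + 554/L) = 4 - (-417/242 + 554/L) = 4 + (417/242 - 554/L) = 1385/242 - 554/L)
-I(-1055, 2278) = -(1385/242 - 554/(-1055)) = -(1385/242 - 554*(-1/1055)) = -(1385/242 + 554/1055) = -1*1595243/255310 = -1595243/255310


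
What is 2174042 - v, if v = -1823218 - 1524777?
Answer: 5522037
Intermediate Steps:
v = -3347995
2174042 - v = 2174042 - 1*(-3347995) = 2174042 + 3347995 = 5522037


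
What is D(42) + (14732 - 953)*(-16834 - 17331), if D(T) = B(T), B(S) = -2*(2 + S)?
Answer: -470759623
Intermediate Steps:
B(S) = -4 - 2*S
D(T) = -4 - 2*T
D(42) + (14732 - 953)*(-16834 - 17331) = (-4 - 2*42) + (14732 - 953)*(-16834 - 17331) = (-4 - 84) + 13779*(-34165) = -88 - 470759535 = -470759623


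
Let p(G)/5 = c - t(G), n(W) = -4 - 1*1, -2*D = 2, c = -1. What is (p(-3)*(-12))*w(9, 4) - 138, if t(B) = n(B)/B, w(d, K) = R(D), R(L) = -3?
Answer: -618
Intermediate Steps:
D = -1 (D = -½*2 = -1)
n(W) = -5 (n(W) = -4 - 1 = -5)
w(d, K) = -3
t(B) = -5/B
p(G) = -5 + 25/G (p(G) = 5*(-1 - (-5)/G) = 5*(-1 + 5/G) = -5 + 25/G)
(p(-3)*(-12))*w(9, 4) - 138 = ((-5 + 25/(-3))*(-12))*(-3) - 138 = ((-5 + 25*(-⅓))*(-12))*(-3) - 138 = ((-5 - 25/3)*(-12))*(-3) - 138 = -40/3*(-12)*(-3) - 138 = 160*(-3) - 138 = -480 - 138 = -618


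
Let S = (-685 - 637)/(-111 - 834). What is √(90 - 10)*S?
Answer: 5288*√5/945 ≈ 12.513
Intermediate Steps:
S = 1322/945 (S = -1322/(-945) = -1322*(-1/945) = 1322/945 ≈ 1.3989)
√(90 - 10)*S = √(90 - 10)*(1322/945) = √80*(1322/945) = (4*√5)*(1322/945) = 5288*√5/945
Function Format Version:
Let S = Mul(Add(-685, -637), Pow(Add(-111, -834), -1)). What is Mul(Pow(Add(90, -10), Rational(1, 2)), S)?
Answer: Mul(Rational(5288, 945), Pow(5, Rational(1, 2))) ≈ 12.513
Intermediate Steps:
S = Rational(1322, 945) (S = Mul(-1322, Pow(-945, -1)) = Mul(-1322, Rational(-1, 945)) = Rational(1322, 945) ≈ 1.3989)
Mul(Pow(Add(90, -10), Rational(1, 2)), S) = Mul(Pow(Add(90, -10), Rational(1, 2)), Rational(1322, 945)) = Mul(Pow(80, Rational(1, 2)), Rational(1322, 945)) = Mul(Mul(4, Pow(5, Rational(1, 2))), Rational(1322, 945)) = Mul(Rational(5288, 945), Pow(5, Rational(1, 2)))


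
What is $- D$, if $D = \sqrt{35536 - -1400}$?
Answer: $- 18 \sqrt{114} \approx -192.19$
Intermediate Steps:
$D = 18 \sqrt{114}$ ($D = \sqrt{35536 + 1400} = \sqrt{36936} = 18 \sqrt{114} \approx 192.19$)
$- D = - 18 \sqrt{114}$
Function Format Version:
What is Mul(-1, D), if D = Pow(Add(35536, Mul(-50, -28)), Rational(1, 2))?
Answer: Mul(-18, Pow(114, Rational(1, 2))) ≈ -192.19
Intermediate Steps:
D = Mul(18, Pow(114, Rational(1, 2))) (D = Pow(Add(35536, 1400), Rational(1, 2)) = Pow(36936, Rational(1, 2)) = Mul(18, Pow(114, Rational(1, 2))) ≈ 192.19)
Mul(-1, D) = Mul(-1, Mul(18, Pow(114, Rational(1, 2)))) = Mul(-18, Pow(114, Rational(1, 2)))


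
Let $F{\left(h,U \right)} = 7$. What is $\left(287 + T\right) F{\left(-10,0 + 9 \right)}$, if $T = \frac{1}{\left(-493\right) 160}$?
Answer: $\frac{158469913}{78880} \approx 2009.0$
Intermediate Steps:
$T = - \frac{1}{78880}$ ($T = \left(- \frac{1}{493}\right) \frac{1}{160} = - \frac{1}{78880} \approx -1.2677 \cdot 10^{-5}$)
$\left(287 + T\right) F{\left(-10,0 + 9 \right)} = \left(287 - \frac{1}{78880}\right) 7 = \frac{22638559}{78880} \cdot 7 = \frac{158469913}{78880}$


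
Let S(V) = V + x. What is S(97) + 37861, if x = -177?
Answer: 37781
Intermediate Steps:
S(V) = -177 + V (S(V) = V - 177 = -177 + V)
S(97) + 37861 = (-177 + 97) + 37861 = -80 + 37861 = 37781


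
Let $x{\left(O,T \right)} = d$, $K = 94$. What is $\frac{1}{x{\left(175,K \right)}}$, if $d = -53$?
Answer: $- \frac{1}{53} \approx -0.018868$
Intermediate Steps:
$x{\left(O,T \right)} = -53$
$\frac{1}{x{\left(175,K \right)}} = \frac{1}{-53} = - \frac{1}{53}$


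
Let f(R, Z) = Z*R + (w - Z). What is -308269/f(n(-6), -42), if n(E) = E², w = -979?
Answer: 308269/2449 ≈ 125.88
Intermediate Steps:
f(R, Z) = -979 - Z + R*Z (f(R, Z) = Z*R + (-979 - Z) = R*Z + (-979 - Z) = -979 - Z + R*Z)
-308269/f(n(-6), -42) = -308269/(-979 - 1*(-42) + (-6)²*(-42)) = -308269/(-979 + 42 + 36*(-42)) = -308269/(-979 + 42 - 1512) = -308269/(-2449) = -308269*(-1/2449) = 308269/2449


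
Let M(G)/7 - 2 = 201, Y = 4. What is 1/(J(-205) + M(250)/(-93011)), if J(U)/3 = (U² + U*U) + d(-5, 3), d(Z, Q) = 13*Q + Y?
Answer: 93011/23464720648 ≈ 3.9639e-6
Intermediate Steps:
M(G) = 1421 (M(G) = 14 + 7*201 = 14 + 1407 = 1421)
d(Z, Q) = 4 + 13*Q (d(Z, Q) = 13*Q + 4 = 4 + 13*Q)
J(U) = 129 + 6*U² (J(U) = 3*((U² + U*U) + (4 + 13*3)) = 3*((U² + U²) + (4 + 39)) = 3*(2*U² + 43) = 3*(43 + 2*U²) = 129 + 6*U²)
1/(J(-205) + M(250)/(-93011)) = 1/((129 + 6*(-205)²) + 1421/(-93011)) = 1/((129 + 6*42025) + 1421*(-1/93011)) = 1/((129 + 252150) - 1421/93011) = 1/(252279 - 1421/93011) = 1/(23464720648/93011) = 93011/23464720648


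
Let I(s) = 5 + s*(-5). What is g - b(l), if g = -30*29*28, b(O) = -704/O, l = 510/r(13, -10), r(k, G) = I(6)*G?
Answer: -1224760/51 ≈ -24015.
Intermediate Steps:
I(s) = 5 - 5*s
r(k, G) = -25*G (r(k, G) = (5 - 5*6)*G = (5 - 30)*G = -25*G)
l = 51/25 (l = 510/((-25*(-10))) = 510/250 = 510*(1/250) = 51/25 ≈ 2.0400)
g = -24360 (g = -870*28 = -24360)
g - b(l) = -24360 - (-704)/51/25 = -24360 - (-704)*25/51 = -24360 - 1*(-17600/51) = -24360 + 17600/51 = -1224760/51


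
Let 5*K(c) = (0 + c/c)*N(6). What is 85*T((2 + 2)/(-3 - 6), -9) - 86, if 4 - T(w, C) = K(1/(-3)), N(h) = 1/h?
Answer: 1507/6 ≈ 251.17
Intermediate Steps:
K(c) = 1/30 (K(c) = ((0 + c/c)/6)/5 = ((0 + 1)*(⅙))/5 = (1*(⅙))/5 = (⅕)*(⅙) = 1/30)
T(w, C) = 119/30 (T(w, C) = 4 - 1*1/30 = 4 - 1/30 = 119/30)
85*T((2 + 2)/(-3 - 6), -9) - 86 = 85*(119/30) - 86 = 2023/6 - 86 = 1507/6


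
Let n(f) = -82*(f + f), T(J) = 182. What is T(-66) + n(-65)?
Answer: 10842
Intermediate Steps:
n(f) = -164*f
T(-66) + n(-65) = 182 - 164*(-65) = 182 + 10660 = 10842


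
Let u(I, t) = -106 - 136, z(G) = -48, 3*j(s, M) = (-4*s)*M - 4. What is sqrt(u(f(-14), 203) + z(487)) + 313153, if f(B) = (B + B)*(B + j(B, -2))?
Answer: 313153 + I*sqrt(290) ≈ 3.1315e+5 + 17.029*I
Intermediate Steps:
j(s, M) = -4/3 - 4*M*s/3 (j(s, M) = ((-4*s)*M - 4)/3 = (-4*M*s - 4)/3 = (-4 - 4*M*s)/3 = -4/3 - 4*M*s/3)
f(B) = 2*B*(-4/3 + 11*B/3) (f(B) = (B + B)*(B + (-4/3 - 4/3*(-2)*B)) = (2*B)*(B + (-4/3 + 8*B/3)) = (2*B)*(-4/3 + 11*B/3) = 2*B*(-4/3 + 11*B/3))
u(I, t) = -242
sqrt(u(f(-14), 203) + z(487)) + 313153 = sqrt(-242 - 48) + 313153 = sqrt(-290) + 313153 = I*sqrt(290) + 313153 = 313153 + I*sqrt(290)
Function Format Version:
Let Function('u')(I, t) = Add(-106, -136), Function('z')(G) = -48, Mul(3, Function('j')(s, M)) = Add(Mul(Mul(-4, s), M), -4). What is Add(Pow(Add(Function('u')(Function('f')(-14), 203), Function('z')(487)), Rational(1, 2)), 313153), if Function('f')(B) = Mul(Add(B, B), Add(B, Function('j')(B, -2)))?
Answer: Add(313153, Mul(I, Pow(290, Rational(1, 2)))) ≈ Add(3.1315e+5, Mul(17.029, I))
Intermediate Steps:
Function('j')(s, M) = Add(Rational(-4, 3), Mul(Rational(-4, 3), M, s)) (Function('j')(s, M) = Mul(Rational(1, 3), Add(Mul(Mul(-4, s), M), -4)) = Mul(Rational(1, 3), Add(Mul(-4, M, s), -4)) = Mul(Rational(1, 3), Add(-4, Mul(-4, M, s))) = Add(Rational(-4, 3), Mul(Rational(-4, 3), M, s)))
Function('f')(B) = Mul(2, B, Add(Rational(-4, 3), Mul(Rational(11, 3), B))) (Function('f')(B) = Mul(Add(B, B), Add(B, Add(Rational(-4, 3), Mul(Rational(-4, 3), -2, B)))) = Mul(Mul(2, B), Add(B, Add(Rational(-4, 3), Mul(Rational(8, 3), B)))) = Mul(Mul(2, B), Add(Rational(-4, 3), Mul(Rational(11, 3), B))) = Mul(2, B, Add(Rational(-4, 3), Mul(Rational(11, 3), B))))
Function('u')(I, t) = -242
Add(Pow(Add(Function('u')(Function('f')(-14), 203), Function('z')(487)), Rational(1, 2)), 313153) = Add(Pow(Add(-242, -48), Rational(1, 2)), 313153) = Add(Pow(-290, Rational(1, 2)), 313153) = Add(Mul(I, Pow(290, Rational(1, 2))), 313153) = Add(313153, Mul(I, Pow(290, Rational(1, 2))))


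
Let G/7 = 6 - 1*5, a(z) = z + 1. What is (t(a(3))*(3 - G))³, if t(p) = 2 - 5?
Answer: 1728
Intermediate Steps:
a(z) = 1 + z
G = 7 (G = 7*(6 - 1*5) = 7*(6 - 5) = 7*1 = 7)
t(p) = -3
(t(a(3))*(3 - G))³ = (-3*(3 - 1*7))³ = (-3*(3 - 7))³ = (-3*(-4))³ = 12³ = 1728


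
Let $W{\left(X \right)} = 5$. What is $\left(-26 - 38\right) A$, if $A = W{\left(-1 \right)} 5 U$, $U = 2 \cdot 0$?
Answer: $0$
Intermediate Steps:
$U = 0$
$A = 0$ ($A = 5 \cdot 5 \cdot 0 = 25 \cdot 0 = 0$)
$\left(-26 - 38\right) A = \left(-26 - 38\right) 0 = \left(-64\right) 0 = 0$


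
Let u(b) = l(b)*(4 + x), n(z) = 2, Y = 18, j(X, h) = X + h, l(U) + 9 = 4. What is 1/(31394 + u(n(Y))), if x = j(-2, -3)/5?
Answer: 1/31379 ≈ 3.1868e-5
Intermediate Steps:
l(U) = -5 (l(U) = -9 + 4 = -5)
x = -1 (x = (-2 - 3)/5 = -5*⅕ = -1)
u(b) = -15 (u(b) = -5*(4 - 1) = -5*3 = -15)
1/(31394 + u(n(Y))) = 1/(31394 - 15) = 1/31379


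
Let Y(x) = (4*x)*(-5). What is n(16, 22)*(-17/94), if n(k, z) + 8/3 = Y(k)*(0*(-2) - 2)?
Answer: -16252/141 ≈ -115.26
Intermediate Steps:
Y(x) = -20*x
n(k, z) = -8/3 + 40*k (n(k, z) = -8/3 + (-20*k)*(0*(-2) - 2) = -8/3 + (-20*k)*(0 - 2) = -8/3 - 20*k*(-2) = -8/3 + 40*k)
n(16, 22)*(-17/94) = (-8/3 + 40*16)*(-17/94) = (-8/3 + 640)*(-17*1/94) = (1912/3)*(-17/94) = -16252/141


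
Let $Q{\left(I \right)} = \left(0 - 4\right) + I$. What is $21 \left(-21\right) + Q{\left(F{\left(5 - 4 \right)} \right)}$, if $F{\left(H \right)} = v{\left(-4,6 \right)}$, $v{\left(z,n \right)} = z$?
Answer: $-449$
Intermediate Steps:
$F{\left(H \right)} = -4$
$Q{\left(I \right)} = -4 + I$
$21 \left(-21\right) + Q{\left(F{\left(5 - 4 \right)} \right)} = 21 \left(-21\right) - 8 = -441 - 8 = -449$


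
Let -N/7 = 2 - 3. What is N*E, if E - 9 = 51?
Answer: 420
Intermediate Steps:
E = 60 (E = 9 + 51 = 60)
N = 7 (N = -7*(2 - 3) = -7*(-1) = 7)
N*E = 7*60 = 420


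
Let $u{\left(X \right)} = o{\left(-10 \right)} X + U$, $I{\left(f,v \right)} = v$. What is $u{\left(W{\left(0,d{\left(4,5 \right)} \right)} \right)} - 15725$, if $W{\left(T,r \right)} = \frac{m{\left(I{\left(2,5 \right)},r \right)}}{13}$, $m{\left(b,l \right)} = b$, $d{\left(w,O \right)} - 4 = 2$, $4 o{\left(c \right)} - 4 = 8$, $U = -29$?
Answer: $- \frac{204787}{13} \approx -15753.0$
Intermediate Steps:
$o{\left(c \right)} = 3$ ($o{\left(c \right)} = 1 + \frac{1}{4} \cdot 8 = 1 + 2 = 3$)
$d{\left(w,O \right)} = 6$ ($d{\left(w,O \right)} = 4 + 2 = 6$)
$W{\left(T,r \right)} = \frac{5}{13}$
$u{\left(X \right)} = -29 + 3 X$ ($u{\left(X \right)} = 3 X - 29 = -29 + 3 X$)
$u{\left(W{\left(0,d{\left(4,5 \right)} \right)} \right)} - 15725 = \left(-29 + 3 \cdot \frac{5}{13}\right) - 15725 = \left(-29 + \frac{15}{13}\right) - 15725 = - \frac{362}{13} - 15725 = - \frac{204787}{13}$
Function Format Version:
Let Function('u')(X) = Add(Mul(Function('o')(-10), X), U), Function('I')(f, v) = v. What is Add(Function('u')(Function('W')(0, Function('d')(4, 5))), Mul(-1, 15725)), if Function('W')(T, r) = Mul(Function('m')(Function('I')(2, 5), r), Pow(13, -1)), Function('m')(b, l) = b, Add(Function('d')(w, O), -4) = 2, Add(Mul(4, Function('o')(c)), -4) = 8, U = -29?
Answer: Rational(-204787, 13) ≈ -15753.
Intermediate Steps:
Function('o')(c) = 3 (Function('o')(c) = Add(1, Mul(Rational(1, 4), 8)) = Add(1, 2) = 3)
Function('d')(w, O) = 6 (Function('d')(w, O) = Add(4, 2) = 6)
Function('W')(T, r) = Rational(5, 13) (Function('W')(T, r) = Mul(5, Pow(13, -1)) = Mul(5, Rational(1, 13)) = Rational(5, 13))
Function('u')(X) = Add(-29, Mul(3, X)) (Function('u')(X) = Add(Mul(3, X), -29) = Add(-29, Mul(3, X)))
Add(Function('u')(Function('W')(0, Function('d')(4, 5))), Mul(-1, 15725)) = Add(Add(-29, Mul(3, Rational(5, 13))), Mul(-1, 15725)) = Add(Add(-29, Rational(15, 13)), -15725) = Add(Rational(-362, 13), -15725) = Rational(-204787, 13)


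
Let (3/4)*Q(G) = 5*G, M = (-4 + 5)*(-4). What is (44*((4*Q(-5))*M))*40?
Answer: 2816000/3 ≈ 9.3867e+5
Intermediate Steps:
M = -4 (M = 1*(-4) = -4)
Q(G) = 20*G/3 (Q(G) = 4*(5*G)/3 = 20*G/3)
(44*((4*Q(-5))*M))*40 = (44*((4*((20/3)*(-5)))*(-4)))*40 = (44*((4*(-100/3))*(-4)))*40 = (44*(-400/3*(-4)))*40 = (44*(1600/3))*40 = (70400/3)*40 = 2816000/3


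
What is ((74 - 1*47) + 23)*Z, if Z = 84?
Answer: 4200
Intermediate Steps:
((74 - 1*47) + 23)*Z = ((74 - 1*47) + 23)*84 = ((74 - 47) + 23)*84 = (27 + 23)*84 = 50*84 = 4200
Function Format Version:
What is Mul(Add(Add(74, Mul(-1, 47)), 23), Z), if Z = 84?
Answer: 4200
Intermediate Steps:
Mul(Add(Add(74, Mul(-1, 47)), 23), Z) = Mul(Add(Add(74, Mul(-1, 47)), 23), 84) = Mul(Add(Add(74, -47), 23), 84) = Mul(Add(27, 23), 84) = Mul(50, 84) = 4200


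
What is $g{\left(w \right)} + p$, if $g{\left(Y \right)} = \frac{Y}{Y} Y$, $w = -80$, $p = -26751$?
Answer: $-26831$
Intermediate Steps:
$g{\left(Y \right)} = Y$ ($g{\left(Y \right)} = 1 Y = Y$)
$g{\left(w \right)} + p = -80 - 26751 = -26831$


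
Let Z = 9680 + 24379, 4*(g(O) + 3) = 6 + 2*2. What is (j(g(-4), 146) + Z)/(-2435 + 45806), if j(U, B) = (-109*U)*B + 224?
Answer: 14080/14457 ≈ 0.97392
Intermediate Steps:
g(O) = -½ (g(O) = -3 + (6 + 2*2)/4 = -3 + (6 + 4)/4 = -3 + (¼)*10 = -3 + 5/2 = -½)
j(U, B) = 224 - 109*B*U (j(U, B) = -109*B*U + 224 = 224 - 109*B*U)
Z = 34059
(j(g(-4), 146) + Z)/(-2435 + 45806) = ((224 - 109*146*(-½)) + 34059)/(-2435 + 45806) = ((224 + 7957) + 34059)/43371 = (8181 + 34059)*(1/43371) = 42240*(1/43371) = 14080/14457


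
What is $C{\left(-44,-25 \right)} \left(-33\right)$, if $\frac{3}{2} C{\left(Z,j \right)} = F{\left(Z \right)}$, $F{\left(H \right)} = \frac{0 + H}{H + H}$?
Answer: $-11$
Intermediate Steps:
$F{\left(H \right)} = \frac{1}{2}$ ($F{\left(H \right)} = \frac{H}{2 H} = H \frac{1}{2 H} = \frac{1}{2}$)
$C{\left(Z,j \right)} = \frac{1}{3}$ ($C{\left(Z,j \right)} = \frac{2}{3} \cdot \frac{1}{2} = \frac{1}{3}$)
$C{\left(-44,-25 \right)} \left(-33\right) = \frac{1}{3} \left(-33\right) = -11$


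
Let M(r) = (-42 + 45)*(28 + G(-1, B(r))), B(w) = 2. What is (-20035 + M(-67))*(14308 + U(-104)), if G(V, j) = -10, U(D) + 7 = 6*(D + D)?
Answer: -260811993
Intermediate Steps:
U(D) = -7 + 12*D (U(D) = -7 + 6*(D + D) = -7 + 6*(2*D) = -7 + 12*D)
M(r) = 54 (M(r) = (-42 + 45)*(28 - 10) = 3*18 = 54)
(-20035 + M(-67))*(14308 + U(-104)) = (-20035 + 54)*(14308 + (-7 + 12*(-104))) = -19981*(14308 + (-7 - 1248)) = -19981*(14308 - 1255) = -19981*13053 = -260811993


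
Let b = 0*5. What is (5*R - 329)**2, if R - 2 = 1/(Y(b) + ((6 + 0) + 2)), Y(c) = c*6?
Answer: 6487209/64 ≈ 1.0136e+5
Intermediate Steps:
b = 0
Y(c) = 6*c
R = 17/8 (R = 2 + 1/(6*0 + ((6 + 0) + 2)) = 2 + 1/(0 + (6 + 2)) = 2 + 1/(0 + 8) = 2 + 1/8 = 17/8 ≈ 2.1250)
(5*R - 329)**2 = (5*(17/8) - 329)**2 = (85/8 - 329)**2 = (-2547/8)**2 = 6487209/64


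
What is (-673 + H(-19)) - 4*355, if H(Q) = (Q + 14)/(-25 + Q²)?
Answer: -703253/336 ≈ -2093.0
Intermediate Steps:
H(Q) = (14 + Q)/(-25 + Q²)
(-673 + H(-19)) - 4*355 = (-673 + (14 - 19)/(-25 + (-19)²)) - 4*355 = (-673 - 5/(-25 + 361)) - 1*1420 = (-673 - 5/336) - 1420 = -226133/336 - 1420 = -703253/336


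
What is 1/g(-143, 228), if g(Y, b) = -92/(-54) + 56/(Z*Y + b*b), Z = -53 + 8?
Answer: 175257/298754 ≈ 0.58663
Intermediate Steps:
Z = -45
g(Y, b) = 46/27 + 56/(b² - 45*Y) (g(Y, b) = -92/(-54) + 56/(-45*Y + b*b) = -92*(-1/54) + 56/(-45*Y + b²) = 46/27 + 56/(b² - 45*Y))
1/g(-143, 228) = 1/(2*(756 - 1035*(-143) + 23*228²)/(27*(228² - 45*(-143)))) = 1/(2*(756 + 148005 + 23*51984)/(27*(51984 + 6435))) = 1/((2/27)*(756 + 148005 + 1195632)/58419) = 1/((2/27)*(1/58419)*1344393) = 1/(298754/175257) = 175257/298754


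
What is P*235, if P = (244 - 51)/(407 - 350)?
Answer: 45355/57 ≈ 795.70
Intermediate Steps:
P = 193/57 ≈ 3.3860
P*235 = (193/57)*235 = 45355/57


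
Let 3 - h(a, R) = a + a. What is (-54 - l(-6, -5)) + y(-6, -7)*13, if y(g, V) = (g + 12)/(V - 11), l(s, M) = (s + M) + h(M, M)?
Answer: -181/3 ≈ -60.333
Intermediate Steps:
h(a, R) = 3 - 2*a (h(a, R) = 3 - (a + a) = 3 - 2*a)
l(s, M) = 3 + s - M (l(s, M) = (s + M) + (3 - 2*M) = (M + s) + (3 - 2*M) = 3 + s - M)
y(g, V) = (12 + g)/(-11 + V)
(-54 - l(-6, -5)) + y(-6, -7)*13 = (-54 - (3 - 6 - 1*(-5))) + ((12 - 6)/(-11 - 7))*13 = (-54 - (3 - 6 + 5)) + (6/(-18))*13 = (-54 - 1*2) - 1/18*6*13 = (-54 - 2) - 1/3*13 = -56 - 13/3 = -181/3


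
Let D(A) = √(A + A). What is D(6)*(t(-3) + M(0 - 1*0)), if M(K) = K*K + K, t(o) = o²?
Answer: 18*√3 ≈ 31.177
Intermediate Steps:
D(A) = √2*√A (D(A) = √(2*A) = √2*√A)
M(K) = K + K² (M(K) = K² + K = K + K²)
D(6)*(t(-3) + M(0 - 1*0)) = (√2*√6)*((-3)² + (0 - 1*0)*(1 + (0 - 1*0))) = (2*√3)*(9 + (0 + 0)*(1 + (0 + 0))) = (2*√3)*(9 + 0*(1 + 0)) = (2*√3)*(9 + 0*1) = (2*√3)*(9 + 0) = (2*√3)*9 = 18*√3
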